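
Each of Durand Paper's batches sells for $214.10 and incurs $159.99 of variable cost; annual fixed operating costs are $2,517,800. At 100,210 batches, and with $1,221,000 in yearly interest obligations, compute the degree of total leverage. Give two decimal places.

3.22

Total contribution margin = 100,210 × $54.11 = $5,422,363.10.
Subtracting fixed costs: EBIT = $5,422,363.10 − $2,517,800 = $2,904,563.10. Interest = $1,221,000.00, so EBIT − I = $1,683,563.10.
DCL = contribution ÷ (EBIT − I) = $5,422,363.10 ÷ $1,683,563.10 = 3.2208.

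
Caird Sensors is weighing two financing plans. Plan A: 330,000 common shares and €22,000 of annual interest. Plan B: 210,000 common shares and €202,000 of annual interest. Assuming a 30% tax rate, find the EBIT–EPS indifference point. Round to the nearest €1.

Set EPS_A = EPS_B: (EBIT − €22,000)(1 − 0.30) ÷ 330,000 = (EBIT − €202,000)(1 − 0.30) ÷ 210,000.
Cancelling (1 − t) and cross-multiplying: 210,000·(EBIT − 22,000) = 330,000·(EBIT − 202,000).
Solving, EBIT = (202,000·330,000 − 22,000·210,000) / (330,000 − 210,000) = 62,040,000,000 / 120,000 = 517,000.00.

€517,000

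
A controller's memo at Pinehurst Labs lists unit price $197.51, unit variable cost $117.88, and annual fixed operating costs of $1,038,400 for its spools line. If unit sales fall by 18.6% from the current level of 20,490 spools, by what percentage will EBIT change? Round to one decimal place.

At 20,490 units, contribution = 20,490 × $79.63 = $1,631,618.70.
EBIT = $1,631,618.70 − $1,038,400 = $593,218.70.
DOL = contribution ÷ EBIT = $1,631,618.70 ÷ $593,218.70 = 2.7505.
Operating income changes by 2.7505 × -18.6% = -51.2%.

-51.2%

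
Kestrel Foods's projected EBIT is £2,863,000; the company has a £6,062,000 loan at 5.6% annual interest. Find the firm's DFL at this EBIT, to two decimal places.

Annual interest charges come to £339,472.00.
DFL = EBIT ÷ (EBIT − I) = £2,863,000 ÷ (£2,863,000 − £339,472.00) = £2,863,000 ÷ £2,523,528.00 = 1.1345.

1.13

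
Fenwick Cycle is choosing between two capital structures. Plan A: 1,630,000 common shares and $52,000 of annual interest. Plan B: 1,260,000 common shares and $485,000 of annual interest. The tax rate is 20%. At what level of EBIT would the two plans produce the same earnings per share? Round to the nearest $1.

At indifference, (EBIT − 52,000)(1 − t)/1,630,000 = (EBIT − 485,000)(1 − t)/1,260,000.
The (1 − t) factor cancels: (EBIT − 52,000) × 1,260,000 = (EBIT − 485,000) × 1,630,000.
Solving, EBIT = (485,000·1,630,000 − 52,000·1,260,000) / (1,630,000 − 1,260,000) = 725,030,000,000 / 370,000 = 1,959,540.54.

$1,959,541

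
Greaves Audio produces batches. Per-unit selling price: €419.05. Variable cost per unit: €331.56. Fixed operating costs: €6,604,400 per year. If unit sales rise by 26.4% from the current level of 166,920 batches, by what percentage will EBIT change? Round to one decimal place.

+48.2%

At 166,920 units, contribution = 166,920 × €87.49 = €14,603,830.80.
EBIT = €14,603,830.80 − €6,604,400 = €7,999,430.80.
Degree of operating leverage = €14,603,830.80 / €7,999,430.80 = 1.8256.
Operating income changes by 1.8256 × +26.4% = +48.2%.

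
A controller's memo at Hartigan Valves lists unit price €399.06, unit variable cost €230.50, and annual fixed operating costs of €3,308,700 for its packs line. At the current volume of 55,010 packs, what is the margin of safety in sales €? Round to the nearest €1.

Unit CM = price − variable cost = €399.06 − €230.50 = €168.56. Break-even units = €3,308,700 ÷ €168.56 = 19,629.21; break-even revenue = 19,629.21 × €399.06 = €7,833,233.40.
Actual sales revenue = 55,010 × €399.06 = €21,952,290.60.
Margin of safety = €21,952,290.60 − €7,833,233.40 = €14,119,057.

€14,119,057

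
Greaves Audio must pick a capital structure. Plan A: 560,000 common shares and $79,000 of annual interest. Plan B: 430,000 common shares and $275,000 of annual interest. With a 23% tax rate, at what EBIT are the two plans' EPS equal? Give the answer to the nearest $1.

$923,308

Set EPS_A = EPS_B: (EBIT − $79,000)(1 − 0.23) ÷ 560,000 = (EBIT − $275,000)(1 − 0.23) ÷ 430,000.
Cancelling (1 − t) and cross-multiplying: 430,000·(EBIT − 79,000) = 560,000·(EBIT − 275,000).
EBIT × (560,000 − 430,000) = 275,000 × 560,000 − 79,000 × 430,000 = 120,030,000,000, so EBIT = 120,030,000,000 ÷ 130,000 = 923,307.69.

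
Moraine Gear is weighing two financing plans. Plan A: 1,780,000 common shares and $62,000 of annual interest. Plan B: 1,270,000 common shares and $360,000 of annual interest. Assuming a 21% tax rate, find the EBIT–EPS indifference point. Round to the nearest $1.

Set EPS_A = EPS_B: (EBIT − $62,000)(1 − 0.21) ÷ 1,780,000 = (EBIT − $360,000)(1 − 0.21) ÷ 1,270,000.
The (1 − t) factor cancels: (EBIT − 62,000) × 1,270,000 = (EBIT − 360,000) × 1,780,000.
Solving, EBIT = (360,000·1,780,000 − 62,000·1,270,000) / (1,780,000 − 1,270,000) = 562,060,000,000 / 510,000 = 1,102,078.43.

$1,102,078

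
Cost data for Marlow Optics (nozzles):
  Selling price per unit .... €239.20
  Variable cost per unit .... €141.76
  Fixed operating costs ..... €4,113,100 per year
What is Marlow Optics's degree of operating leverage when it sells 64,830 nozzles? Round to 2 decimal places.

At 64,830 units, contribution = 64,830 × €97.44 = €6,317,035.20.
EBIT = €6,317,035.20 − €4,113,100 = €2,203,935.20.
So DOL = total CM / EBIT = €6,317,035.20 / €2,203,935.20 = 2.8663.

2.87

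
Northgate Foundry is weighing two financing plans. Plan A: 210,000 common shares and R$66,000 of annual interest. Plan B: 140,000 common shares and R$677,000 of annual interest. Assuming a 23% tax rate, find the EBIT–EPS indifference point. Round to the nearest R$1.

R$1,899,000

Set EPS_A = EPS_B: (EBIT − R$66,000)(1 − 0.23) ÷ 210,000 = (EBIT − R$677,000)(1 − 0.23) ÷ 140,000.
Cancelling (1 − t) and cross-multiplying: 140,000·(EBIT − 66,000) = 210,000·(EBIT − 677,000).
EBIT × (210,000 − 140,000) = 677,000 × 210,000 − 66,000 × 140,000 = 132,930,000,000, so EBIT = 132,930,000,000 ÷ 70,000 = 1,899,000.00.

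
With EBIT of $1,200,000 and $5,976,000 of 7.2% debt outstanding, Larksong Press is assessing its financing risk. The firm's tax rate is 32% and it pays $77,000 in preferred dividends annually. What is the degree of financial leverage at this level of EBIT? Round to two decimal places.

Annual interest charges come to $430,272.00.
Preferred dividends grossed up pre-tax: $77,000 / (1 − 0.32) = $113,235.29.
DFL = EBIT ÷ [EBIT − I − D_p/(1−t)] = $1,200,000 ÷ [$1,200,000 − $430,272.00 − $113,235.29] = $1,200,000 ÷ $656,492.71 = 1.8279.

1.83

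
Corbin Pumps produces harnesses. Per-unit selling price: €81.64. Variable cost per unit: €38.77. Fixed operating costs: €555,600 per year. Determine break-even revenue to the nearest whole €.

€1,058,064

CM per unit = €81.64 − €38.77 = €42.87; CM ratio = €42.87 / €81.64 = 0.5251.
Break-even revenue = fixed costs × price ÷ CM = €555,600 × €81.64 ÷ €42.87 = €1,058,064.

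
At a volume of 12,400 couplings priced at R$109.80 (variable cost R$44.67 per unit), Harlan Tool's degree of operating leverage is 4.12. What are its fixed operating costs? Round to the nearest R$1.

R$611,590

At 12,400 units, contribution = 12,400 × R$65.13 = R$807,612.00.
DOL = contribution / EBIT, so EBIT = R$807,612.00 / 4.12 = R$196,022.33.
Fixed costs = CM − EBIT = R$807,612.00 − R$196,022.33 = R$611,590.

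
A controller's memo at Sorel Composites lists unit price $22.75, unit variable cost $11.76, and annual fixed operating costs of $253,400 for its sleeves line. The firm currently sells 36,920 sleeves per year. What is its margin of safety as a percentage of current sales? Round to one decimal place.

Contribution margin per unit = $22.75 − $11.76 = $10.99. Break-even units = $253,400 ÷ $10.99 = 23,057.32; break-even revenue = 23,057.32 × $22.75 = $524,554.14.
Current sales = 36,920 × $22.75 = $839,930.00.
Margin of safety = ($839,930.00 − $524,554.14) ÷ $839,930.00 = 37.5%.

37.5%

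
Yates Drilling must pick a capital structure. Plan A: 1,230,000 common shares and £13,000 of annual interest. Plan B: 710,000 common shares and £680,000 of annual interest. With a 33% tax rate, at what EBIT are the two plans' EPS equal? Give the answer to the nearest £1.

£1,590,712

Set EPS_A = EPS_B: (EBIT − £13,000)(1 − 0.33) ÷ 1,230,000 = (EBIT − £680,000)(1 − 0.33) ÷ 710,000.
Cancelling (1 − t) and cross-multiplying: 710,000·(EBIT − 13,000) = 1,230,000·(EBIT − 680,000).
EBIT × (1,230,000 − 710,000) = 680,000 × 1,230,000 − 13,000 × 710,000 = 827,170,000,000, so EBIT = 827,170,000,000 ÷ 520,000 = 1,590,711.54.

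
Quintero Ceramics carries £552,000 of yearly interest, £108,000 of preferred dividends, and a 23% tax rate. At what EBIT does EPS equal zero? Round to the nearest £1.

£692,260

Grossing the preferred dividend up to pre-tax terms: £108,000 / (1 − 0.23) = £140,259.74.
Financial break-even EBIT = interest + D_p ÷ (1 − t) = £552,000 + £140,259.74 = £692,259.74.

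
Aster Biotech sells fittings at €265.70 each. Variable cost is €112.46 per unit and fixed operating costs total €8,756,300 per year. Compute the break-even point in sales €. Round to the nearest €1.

CM per unit = €265.70 − €112.46 = €153.24; CM ratio = €153.24 / €265.70 = 0.5767.
Break-even sales = FC ÷ CM ratio = €8,756,300 × €265.70 / €153.24 = €15,182,387.

€15,182,387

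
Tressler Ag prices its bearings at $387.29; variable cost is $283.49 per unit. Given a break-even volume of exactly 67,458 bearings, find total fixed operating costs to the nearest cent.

$7,002,140.40

Each unit contributes $387.29 − $283.49 = $103.80.
Fixed costs = break-even units × CM = 67,458 × $103.80 = $7,002,140.40.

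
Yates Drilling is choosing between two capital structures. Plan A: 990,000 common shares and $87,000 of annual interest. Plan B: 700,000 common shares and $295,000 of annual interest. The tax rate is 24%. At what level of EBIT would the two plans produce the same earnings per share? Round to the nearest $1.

$797,069

Set EPS_A = EPS_B: (EBIT − $87,000)(1 − 0.24) ÷ 990,000 = (EBIT − $295,000)(1 − 0.24) ÷ 700,000.
Cancelling (1 − t) and cross-multiplying: 700,000·(EBIT − 87,000) = 990,000·(EBIT − 295,000).
EBIT × (990,000 − 700,000) = 295,000 × 990,000 − 87,000 × 700,000 = 231,150,000,000, so EBIT = 231,150,000,000 ÷ 290,000 = 797,068.97.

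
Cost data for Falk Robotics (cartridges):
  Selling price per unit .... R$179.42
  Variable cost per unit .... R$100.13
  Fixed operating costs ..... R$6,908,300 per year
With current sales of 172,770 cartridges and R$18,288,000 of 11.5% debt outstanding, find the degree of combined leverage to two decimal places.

2.92

Total contribution margin = 172,770 × R$79.29 = R$13,698,933.30.
Subtracting fixed costs: EBIT = R$13,698,933.30 − R$6,908,300 = R$6,790,633.30. Interest = R$2,103,120.00, so EBIT − I = R$4,687,513.30.
DCL = contribution ÷ (EBIT − I) = R$13,698,933.30 ÷ R$4,687,513.30 = 2.9224.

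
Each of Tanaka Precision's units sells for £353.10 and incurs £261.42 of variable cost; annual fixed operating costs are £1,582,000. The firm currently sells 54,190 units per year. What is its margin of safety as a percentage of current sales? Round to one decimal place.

68.2%

Each unit contributes £353.10 − £261.42 = £91.68. Break-even units = £1,582,000 ÷ £91.68 = 17,255.67; break-even revenue = 17,255.67 × £353.10 = £6,092,977.75.
Current sales = 54,190 × £353.10 = £19,134,489.00.
Margin of safety = (£19,134,489.00 − £6,092,977.75) ÷ £19,134,489.00 = 68.2%.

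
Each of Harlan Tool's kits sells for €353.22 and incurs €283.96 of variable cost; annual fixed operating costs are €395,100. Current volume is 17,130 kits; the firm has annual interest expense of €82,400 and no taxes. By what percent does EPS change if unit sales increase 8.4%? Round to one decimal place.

+14.1%

At 17,130 units, contribution = 17,130 × €69.26 = €1,186,423.80.
Subtracting fixed costs: EBIT = €1,186,423.80 − €395,100 = €791,323.80.
After interest of €82,400.00, pre-tax earnings = €708,923.80.
Degree of combined leverage = contribution ÷ (EBIT − I) = €1,186,423.80 ÷ €708,923.80 = 1.6736.
EPS therefore changes by 1.6736 × (+8.4%) = +14.1%.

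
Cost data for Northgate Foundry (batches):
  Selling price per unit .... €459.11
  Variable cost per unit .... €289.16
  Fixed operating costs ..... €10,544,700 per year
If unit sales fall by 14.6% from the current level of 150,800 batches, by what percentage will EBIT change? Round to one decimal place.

Total contribution margin = 150,800 × €169.95 = €25,628,460.00.
Operating income = contribution − fixed costs = €25,628,460.00 − €10,544,700 = €15,083,760.00.
So DOL = total CM / EBIT = €25,628,460.00 / €15,083,760.00 = 1.6991.
Operating income changes by 1.6991 × -14.6% = -24.8%.

-24.8%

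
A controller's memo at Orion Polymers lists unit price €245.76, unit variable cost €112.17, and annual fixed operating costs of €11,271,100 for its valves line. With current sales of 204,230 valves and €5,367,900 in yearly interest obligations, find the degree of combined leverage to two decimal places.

2.56

Contribution at this volume is 204,230 × €133.59 = €27,283,085.70.
Operating income = contribution − fixed costs = €27,283,085.70 − €11,271,100 = €16,011,985.70. Interest = €5,367,900.00, so EBIT − I = €10,644,085.70.
Degree of total leverage = total CM / (EBIT − interest) = €27,283,085.70 / €10,644,085.70 = 2.5632.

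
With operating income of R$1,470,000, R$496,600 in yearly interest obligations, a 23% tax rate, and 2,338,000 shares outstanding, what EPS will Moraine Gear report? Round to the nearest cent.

Interest = R$496,600.00, so EBT = R$1,470,000 − R$496,600.00 = R$973,400.00.
After tax at 23%: net income = R$973,400.00 × 0.77 = R$749,518.00.
Per share: R$749,518.00 / 2,338,000 shares = R$0.32.

R$0.32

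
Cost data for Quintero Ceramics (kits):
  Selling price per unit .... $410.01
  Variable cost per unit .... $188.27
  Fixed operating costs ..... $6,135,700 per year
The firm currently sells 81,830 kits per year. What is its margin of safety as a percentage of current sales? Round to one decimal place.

Unit CM = price − variable cost = $410.01 − $188.27 = $221.74. Break-even units = $6,135,700 ÷ $221.74 = 27,670.70; break-even revenue = 27,670.70 × $410.01 = $11,345,261.82.
Current sales = 81,830 × $410.01 = $33,551,118.30.
Margin of safety = ($33,551,118.30 − $11,345,261.82) ÷ $33,551,118.30 = 66.2%.

66.2%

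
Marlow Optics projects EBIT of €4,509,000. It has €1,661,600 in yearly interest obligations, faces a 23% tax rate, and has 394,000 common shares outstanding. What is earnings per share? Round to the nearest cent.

€5.56

Interest = €1,661,600.00, so EBT = €4,509,000 − €1,661,600.00 = €2,847,400.00.
Net income = €2,847,400.00 × (1 − 0.23) = €2,192,498.00.
EPS = €2,192,498.00 ÷ 394,000 = €5.56.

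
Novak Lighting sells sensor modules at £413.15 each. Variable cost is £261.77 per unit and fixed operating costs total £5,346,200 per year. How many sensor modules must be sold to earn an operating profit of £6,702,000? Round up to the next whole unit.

79,590 sensor modules

Contribution margin per unit = £413.15 − £261.77 = £151.38.
Required volume = (fixed costs + target profit) ÷ CM = (£5,346,200 + £6,702,000) ÷ £151.38 = 79,589.11, so 79,590 sensor modules.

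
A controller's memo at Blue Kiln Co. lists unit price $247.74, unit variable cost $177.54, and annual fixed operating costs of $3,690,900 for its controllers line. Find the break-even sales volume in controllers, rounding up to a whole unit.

Unit CM = price − variable cost = $247.74 − $177.54 = $70.20.
Units to break even: $3,690,900 ÷ $70.20 = 52,576.92, rounded up to 52,577.

52,577 controllers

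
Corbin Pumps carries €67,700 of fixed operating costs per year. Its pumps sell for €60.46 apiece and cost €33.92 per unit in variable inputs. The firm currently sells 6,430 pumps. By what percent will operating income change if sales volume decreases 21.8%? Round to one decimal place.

-36.1%

Contribution at this volume is 6,430 × €26.54 = €170,652.20.
EBIT = €170,652.20 − €67,700 = €102,952.20.
DOL = contribution ÷ EBIT = €170,652.20 ÷ €102,952.20 = 1.6576.
Operating income changes by 1.6576 × -21.8% = -36.1%.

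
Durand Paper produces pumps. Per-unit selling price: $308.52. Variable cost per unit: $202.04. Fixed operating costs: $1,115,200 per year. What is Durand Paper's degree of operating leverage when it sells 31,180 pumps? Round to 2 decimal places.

Total contribution margin = 31,180 × $106.48 = $3,320,046.40.
Operating income = contribution − fixed costs = $3,320,046.40 − $1,115,200 = $2,204,846.40.
Degree of operating leverage = $3,320,046.40 / $2,204,846.40 = 1.5058.

1.51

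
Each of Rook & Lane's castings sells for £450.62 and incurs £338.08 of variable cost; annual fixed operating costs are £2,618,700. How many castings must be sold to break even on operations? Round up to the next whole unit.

23,270 castings

Contribution margin per unit = £450.62 − £338.08 = £112.54.
Break-even Q = £2,618,700 / £112.54 = 23,269.06 → 23,270 castings.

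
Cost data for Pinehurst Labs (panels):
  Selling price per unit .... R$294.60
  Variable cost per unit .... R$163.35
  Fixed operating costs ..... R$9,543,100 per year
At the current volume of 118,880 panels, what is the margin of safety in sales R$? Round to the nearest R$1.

R$13,601,878

Each unit contributes R$294.60 − R$163.35 = R$131.25. Break-even units = R$9,543,100 ÷ R$131.25 = 72,709.33; break-even revenue = 72,709.33 × R$294.60 = R$21,420,169.60.
Actual sales revenue = 118,880 × R$294.60 = R$35,022,048.00.
Margin of safety = R$35,022,048.00 − R$21,420,169.60 = R$13,601,878.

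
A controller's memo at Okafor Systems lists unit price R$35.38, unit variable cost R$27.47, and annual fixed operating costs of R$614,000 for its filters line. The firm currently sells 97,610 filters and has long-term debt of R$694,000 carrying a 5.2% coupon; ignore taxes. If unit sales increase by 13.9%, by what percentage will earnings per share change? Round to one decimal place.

+88.0%

Total contribution margin = 97,610 × R$7.91 = R$772,095.10.
Operating income = contribution − fixed costs = R$772,095.10 − R$614,000 = R$158,095.10.
Interest = R$36,088.00, so EBIT − I = R$122,007.10.
DCL = total CM / (EBIT − I) = R$772,095.10 / R$122,007.10 = 6.3283.
EPS therefore changes by 6.3283 × (+13.9%) = +88.0%.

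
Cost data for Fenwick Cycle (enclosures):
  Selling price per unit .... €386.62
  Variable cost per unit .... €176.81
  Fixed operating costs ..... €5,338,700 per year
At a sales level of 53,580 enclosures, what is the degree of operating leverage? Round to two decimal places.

1.90

Total contribution margin = 53,580 × €209.81 = €11,241,619.80.
EBIT = €11,241,619.80 − €5,338,700 = €5,902,919.80.
Degree of operating leverage = €11,241,619.80 / €5,902,919.80 = 1.9044.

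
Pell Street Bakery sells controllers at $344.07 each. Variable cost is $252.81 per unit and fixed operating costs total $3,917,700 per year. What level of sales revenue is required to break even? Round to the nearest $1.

$14,770,579

Contribution margin per unit = $344.07 − $252.81 = $91.26, a CM ratio of $91.26 ÷ $344.07 = 0.2652.
Break-even revenue = fixed costs × price ÷ CM = $3,917,700 × $344.07 ÷ $91.26 = $14,770,579.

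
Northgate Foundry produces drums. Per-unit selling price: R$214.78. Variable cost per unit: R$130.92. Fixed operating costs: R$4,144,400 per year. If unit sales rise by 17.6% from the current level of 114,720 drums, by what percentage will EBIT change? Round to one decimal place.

Total contribution margin = 114,720 × R$83.86 = R$9,620,419.20.
EBIT = R$9,620,419.20 − R$4,144,400 = R$5,476,019.20.
DOL = contribution ÷ EBIT = R$9,620,419.20 ÷ R$5,476,019.20 = 1.7568.
So EBIT moves 1.7568 × (+17.6%) = +30.9%.

+30.9%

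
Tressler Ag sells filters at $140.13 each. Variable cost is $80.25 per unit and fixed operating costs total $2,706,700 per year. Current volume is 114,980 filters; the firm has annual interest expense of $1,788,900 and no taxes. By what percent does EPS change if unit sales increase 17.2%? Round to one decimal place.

+49.6%

Total contribution margin = 114,980 × $59.88 = $6,885,002.40.
Operating income = contribution − fixed costs = $6,885,002.40 − $2,706,700 = $4,178,302.40.
Interest = $1,788,900.00, so EBIT − I = $2,389,402.40.
Degree of combined leverage = contribution ÷ (EBIT − I) = $6,885,002.40 ÷ $2,389,402.40 = 2.8815.
EPS therefore changes by 2.8815 × (+17.2%) = +49.6%.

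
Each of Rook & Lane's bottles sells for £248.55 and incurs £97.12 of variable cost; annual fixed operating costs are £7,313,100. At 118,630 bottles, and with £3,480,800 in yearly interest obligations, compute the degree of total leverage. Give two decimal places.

Total contribution margin = 118,630 × £151.43 = £17,964,140.90.
EBIT = £17,964,140.90 − £7,313,100 = £10,651,040.90. Interest = £3,480,800.00.
DOL = £17,964,140.90 ÷ £10,651,040.90 = 1.6866; DFL = £10,651,040.90 ÷ £7,170,240.90 = 1.4855.
DCL = DOL × DFL = 1.6866 × 1.4855 = 2.5054.

2.51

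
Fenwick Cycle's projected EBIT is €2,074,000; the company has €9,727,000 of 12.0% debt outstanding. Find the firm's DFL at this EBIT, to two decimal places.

2.29

Annual interest charges come to €1,167,240.00.
Degree of financial leverage = EBIT / (EBIT − interest) = €2,074,000 / €906,760.00 = 2.2873.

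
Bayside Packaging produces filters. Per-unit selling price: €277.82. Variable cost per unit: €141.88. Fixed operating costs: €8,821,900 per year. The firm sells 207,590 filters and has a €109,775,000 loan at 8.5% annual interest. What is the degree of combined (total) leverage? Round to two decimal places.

At 207,590 units, contribution = 207,590 × €135.94 = €28,219,784.60.
EBIT = €28,219,784.60 − €8,821,900 = €19,397,884.60. Interest = €9,330,875.00.
DOL = €28,219,784.60 ÷ €19,397,884.60 = 1.4548; DFL = €19,397,884.60 ÷ €10,067,009.60 = 1.9269.
DCL = DOL × DFL = 1.4548 × 1.9269 = 2.8033.

2.80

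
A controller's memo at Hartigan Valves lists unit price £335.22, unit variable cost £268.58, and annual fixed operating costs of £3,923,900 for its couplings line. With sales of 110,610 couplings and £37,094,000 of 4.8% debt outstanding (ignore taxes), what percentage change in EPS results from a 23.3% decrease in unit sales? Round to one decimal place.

At 110,610 units, contribution = 110,610 × £66.64 = £7,371,050.40.
EBIT = £7,371,050.40 − £3,923,900 = £3,447,150.40.
After interest of £1,780,512.00, pre-tax earnings = £1,666,638.40.
Degree of combined leverage = contribution ÷ (EBIT − I) = £7,371,050.40 ÷ £1,666,638.40 = 4.4227.
%ΔEPS = DCL × %ΔSales = 4.4227 × -23.3% = -103.0%.

-103.0%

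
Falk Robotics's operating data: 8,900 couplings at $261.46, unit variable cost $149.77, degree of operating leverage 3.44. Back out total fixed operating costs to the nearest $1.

Total contribution margin = 8,900 × $111.69 = $994,041.00.
Since DOL = CM ÷ EBIT, EBIT = $994,041.00 ÷ 3.44 = $288,965.41.
Fixed costs = CM − EBIT = $994,041.00 − $288,965.41 = $705,076.

$705,076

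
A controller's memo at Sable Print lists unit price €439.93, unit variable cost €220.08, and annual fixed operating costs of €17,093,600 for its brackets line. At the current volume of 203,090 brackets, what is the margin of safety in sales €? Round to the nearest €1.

Contribution margin per unit = €439.93 − €220.08 = €219.85. Break-even units = €17,093,600 ÷ €219.85 = 77,751.19; break-even revenue = 77,751.19 × €439.93 = €34,205,082.77.
Current sales = 203,090 × €439.93 = €89,345,383.70.
Margin of safety = €89,345,383.70 − €34,205,082.77 = €55,140,301.

€55,140,301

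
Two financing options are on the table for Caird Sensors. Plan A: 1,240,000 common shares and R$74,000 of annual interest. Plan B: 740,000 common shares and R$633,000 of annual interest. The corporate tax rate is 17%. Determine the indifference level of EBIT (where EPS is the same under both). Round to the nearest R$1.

Set EPS_A = EPS_B: (EBIT − R$74,000)(1 − 0.17) ÷ 1,240,000 = (EBIT − R$633,000)(1 − 0.17) ÷ 740,000.
The (1 − t) factor cancels: (EBIT − 74,000) × 740,000 = (EBIT − 633,000) × 1,240,000.
Solving, EBIT = (633,000·1,240,000 − 74,000·740,000) / (1,240,000 − 740,000) = 730,160,000,000 / 500,000 = 1,460,320.00.

R$1,460,320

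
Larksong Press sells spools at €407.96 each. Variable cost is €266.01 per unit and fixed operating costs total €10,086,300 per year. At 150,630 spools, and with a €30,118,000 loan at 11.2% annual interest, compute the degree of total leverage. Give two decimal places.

Contribution at this volume is 150,630 × €141.95 = €21,381,928.50.
EBIT = €21,381,928.50 − €10,086,300 = €11,295,628.50. Interest = €3,373,216.00, so EBIT − I = €7,922,412.50.
Degree of total leverage = total CM / (EBIT − interest) = €21,381,928.50 / €7,922,412.50 = 2.6989.

2.70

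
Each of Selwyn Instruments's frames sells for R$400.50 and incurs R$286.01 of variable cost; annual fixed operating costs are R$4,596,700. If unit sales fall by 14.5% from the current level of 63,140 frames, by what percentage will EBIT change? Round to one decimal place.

Total contribution margin = 63,140 × R$114.49 = R$7,228,898.60.
EBIT = R$7,228,898.60 − R$4,596,700 = R$2,632,198.60.
DOL = contribution ÷ EBIT = R$7,228,898.60 ÷ R$2,632,198.60 = 2.7463.
Operating income changes by 2.7463 × -14.5% = -39.8%.

-39.8%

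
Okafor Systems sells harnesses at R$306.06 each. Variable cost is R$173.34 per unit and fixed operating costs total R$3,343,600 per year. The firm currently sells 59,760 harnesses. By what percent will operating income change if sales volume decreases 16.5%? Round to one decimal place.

Total contribution margin = 59,760 × R$132.72 = R$7,931,347.20.
Subtracting fixed costs: EBIT = R$7,931,347.20 − R$3,343,600 = R$4,587,747.20.
So DOL = total CM / EBIT = R$7,931,347.20 / R$4,587,747.20 = 1.7288.
Operating income changes by 1.7288 × -16.5% = -28.5%.

-28.5%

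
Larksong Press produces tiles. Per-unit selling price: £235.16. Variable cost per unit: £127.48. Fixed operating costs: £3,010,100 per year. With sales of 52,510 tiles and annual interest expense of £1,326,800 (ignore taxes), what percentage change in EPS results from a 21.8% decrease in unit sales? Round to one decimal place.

Contribution at this volume is 52,510 × £107.68 = £5,654,276.80.
Subtracting fixed costs: EBIT = £5,654,276.80 − £3,010,100 = £2,644,176.80.
Interest = £1,326,800.00, so EBIT − I = £1,317,376.80.
Degree of combined leverage = contribution ÷ (EBIT − I) = £5,654,276.80 ÷ £1,317,376.80 = 4.2921.
EPS therefore changes by 4.2921 × (-21.8%) = -93.6%.

-93.6%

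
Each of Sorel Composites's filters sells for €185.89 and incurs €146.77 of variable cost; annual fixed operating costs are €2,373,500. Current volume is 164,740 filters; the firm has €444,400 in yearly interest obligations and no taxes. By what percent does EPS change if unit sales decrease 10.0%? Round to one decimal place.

At 164,740 units, contribution = 164,740 × €39.12 = €6,444,628.80.
Operating income = contribution − fixed costs = €6,444,628.80 − €2,373,500 = €4,071,128.80.
After interest of €444,400.00, pre-tax earnings = €3,626,728.80.
Degree of combined leverage = contribution ÷ (EBIT − I) = €6,444,628.80 ÷ €3,626,728.80 = 1.7770.
EPS therefore changes by 1.7770 × (-10.0%) = -17.8%.

-17.8%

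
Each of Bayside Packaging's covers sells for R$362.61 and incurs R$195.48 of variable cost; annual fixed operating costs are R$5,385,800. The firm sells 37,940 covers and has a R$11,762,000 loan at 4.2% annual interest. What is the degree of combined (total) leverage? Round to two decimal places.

13.75

Contribution at this volume is 37,940 × R$167.13 = R$6,340,912.20.
EBIT = R$6,340,912.20 − R$5,385,800 = R$955,112.20. Interest = R$494,004.00.
DOL = R$6,340,912.20 ÷ R$955,112.20 = 6.6389; DFL = R$955,112.20 ÷ R$461,108.20 = 2.0713.
DCL = DOL × DFL = 6.6389 × 2.0713 = 13.7512.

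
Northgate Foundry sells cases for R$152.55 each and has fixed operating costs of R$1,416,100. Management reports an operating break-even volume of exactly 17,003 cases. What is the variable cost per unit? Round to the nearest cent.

Contribution per unit must be FC / Q = R$1,416,100 / 17,003 = R$83.2853.
Variable cost per unit = R$152.55 − R$83.2853 = R$69.26.

R$69.26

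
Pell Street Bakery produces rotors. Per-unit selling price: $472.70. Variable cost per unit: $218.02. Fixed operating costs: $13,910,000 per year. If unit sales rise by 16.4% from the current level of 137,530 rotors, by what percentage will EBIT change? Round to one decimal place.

Total contribution margin = 137,530 × $254.68 = $35,026,140.40.
Operating income = contribution − fixed costs = $35,026,140.40 − $13,910,000 = $21,116,140.40.
DOL = contribution ÷ EBIT = $35,026,140.40 ÷ $21,116,140.40 = 1.6587.
Operating income changes by 1.6587 × +16.4% = +27.2%.

+27.2%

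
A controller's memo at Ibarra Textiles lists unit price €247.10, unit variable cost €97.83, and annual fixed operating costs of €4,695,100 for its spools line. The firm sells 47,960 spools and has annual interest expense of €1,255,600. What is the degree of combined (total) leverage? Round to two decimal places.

5.92

Total contribution margin = 47,960 × €149.27 = €7,158,989.20.
Subtracting fixed costs: EBIT = €7,158,989.20 − €4,695,100 = €2,463,889.20. Interest = €1,255,600.00, so EBIT − I = €1,208,289.20.
Degree of total leverage = total CM / (EBIT − interest) = €7,158,989.20 / €1,208,289.20 = 5.9249.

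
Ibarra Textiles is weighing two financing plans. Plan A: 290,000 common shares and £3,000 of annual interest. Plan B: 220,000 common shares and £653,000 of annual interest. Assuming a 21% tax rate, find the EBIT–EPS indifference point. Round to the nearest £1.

Set EPS_A = EPS_B: (EBIT − £3,000)(1 − 0.21) ÷ 290,000 = (EBIT − £653,000)(1 − 0.21) ÷ 220,000.
Cancelling (1 − t) and cross-multiplying: 220,000·(EBIT − 3,000) = 290,000·(EBIT − 653,000).
EBIT × (290,000 − 220,000) = 653,000 × 290,000 − 3,000 × 220,000 = 188,710,000,000, so EBIT = 188,710,000,000 ÷ 70,000 = 2,695,857.14.

£2,695,857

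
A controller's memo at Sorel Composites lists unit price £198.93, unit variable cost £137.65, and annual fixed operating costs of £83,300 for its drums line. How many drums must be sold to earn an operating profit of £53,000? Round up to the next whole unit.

Unit CM = price − variable cost = £198.93 − £137.65 = £61.28.
Required volume = (fixed costs + target profit) ÷ CM = (£83,300 + £53,000) ÷ £61.28 = 2,224.22, so 2,225 drums.

2,225 drums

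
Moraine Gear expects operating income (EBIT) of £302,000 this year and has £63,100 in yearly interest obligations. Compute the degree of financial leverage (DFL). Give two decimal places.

Interest = £63,100.00.
DFL = EBIT ÷ (EBIT − I) = £302,000 ÷ (£302,000 − £63,100.00) = £302,000 ÷ £238,900.00 = 1.2641.

1.26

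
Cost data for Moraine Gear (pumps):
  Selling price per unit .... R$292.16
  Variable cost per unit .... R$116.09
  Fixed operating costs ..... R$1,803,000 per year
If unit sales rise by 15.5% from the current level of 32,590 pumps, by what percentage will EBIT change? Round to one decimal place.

+22.6%

At 32,590 units, contribution = 32,590 × R$176.07 = R$5,738,121.30.
EBIT = R$5,738,121.30 − R$1,803,000 = R$3,935,121.30.
So DOL = total CM / EBIT = R$5,738,121.30 / R$3,935,121.30 = 1.4582.
So EBIT moves 1.4582 × (+15.5%) = +22.6%.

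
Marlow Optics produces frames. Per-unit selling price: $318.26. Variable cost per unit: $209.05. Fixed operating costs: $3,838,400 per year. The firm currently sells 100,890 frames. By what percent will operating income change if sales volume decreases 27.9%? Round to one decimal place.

-42.8%

Contribution at this volume is 100,890 × $109.21 = $11,018,196.90.
EBIT = $11,018,196.90 − $3,838,400 = $7,179,796.90.
DOL = contribution ÷ EBIT = $11,018,196.90 ÷ $7,179,796.90 = 1.5346.
%ΔEBIT = DOL × %ΔSales = 1.5346 × -27.9% = -42.8%.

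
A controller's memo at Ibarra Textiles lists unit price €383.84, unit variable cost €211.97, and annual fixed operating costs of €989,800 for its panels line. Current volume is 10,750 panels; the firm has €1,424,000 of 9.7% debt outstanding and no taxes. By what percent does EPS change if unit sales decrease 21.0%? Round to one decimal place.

Contribution at this volume is 10,750 × €171.87 = €1,847,602.50.
Subtracting fixed costs: EBIT = €1,847,602.50 − €989,800 = €857,802.50.
Interest = €138,128.00, so EBIT − I = €719,674.50.
Degree of combined leverage = contribution ÷ (EBIT − I) = €1,847,602.50 ÷ €719,674.50 = 2.5673.
EPS therefore changes by 2.5673 × (-21.0%) = -53.9%.

-53.9%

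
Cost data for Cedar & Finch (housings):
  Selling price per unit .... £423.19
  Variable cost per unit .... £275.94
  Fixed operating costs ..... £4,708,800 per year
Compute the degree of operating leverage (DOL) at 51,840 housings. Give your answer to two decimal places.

Contribution at this volume is 51,840 × £147.25 = £7,633,440.00.
Operating income = contribution − fixed costs = £7,633,440.00 − £4,708,800 = £2,924,640.00.
Degree of operating leverage = £7,633,440.00 / £2,924,640.00 = 2.6100.

2.61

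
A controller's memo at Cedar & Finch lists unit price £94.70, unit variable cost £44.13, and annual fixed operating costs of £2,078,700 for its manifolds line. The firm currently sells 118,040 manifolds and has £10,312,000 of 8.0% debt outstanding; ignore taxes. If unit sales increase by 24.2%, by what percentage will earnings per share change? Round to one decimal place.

+47.1%

At 118,040 units, contribution = 118,040 × £50.57 = £5,969,282.80.
Subtracting fixed costs: EBIT = £5,969,282.80 − £2,078,700 = £3,890,582.80.
After interest of £824,960.00, pre-tax earnings = £3,065,622.80.
Degree of combined leverage = contribution ÷ (EBIT − I) = £5,969,282.80 ÷ £3,065,622.80 = 1.9472.
EPS therefore changes by 1.9472 × (+24.2%) = +47.1%.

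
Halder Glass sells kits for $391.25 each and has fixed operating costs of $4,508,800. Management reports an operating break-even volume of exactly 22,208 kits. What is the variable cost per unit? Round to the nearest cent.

$188.22

At break-even, FC = Q × (P − VC), so P − VC = $4,508,800 ÷ 22,208 = $203.0259.
Hence VC = price − CM = $391.25 − $203.0259 = $188.22.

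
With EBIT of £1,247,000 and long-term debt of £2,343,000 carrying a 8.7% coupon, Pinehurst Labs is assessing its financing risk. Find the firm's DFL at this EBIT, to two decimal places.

1.20

Interest = £203,841.00.
Degree of financial leverage = EBIT / (EBIT − interest) = £1,247,000 / £1,043,159.00 = 1.1954.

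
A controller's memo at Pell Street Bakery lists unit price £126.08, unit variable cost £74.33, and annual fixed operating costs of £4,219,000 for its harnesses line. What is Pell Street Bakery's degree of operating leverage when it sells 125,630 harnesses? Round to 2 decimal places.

Total contribution margin = 125,630 × £51.75 = £6,501,352.50.
Operating income = contribution − fixed costs = £6,501,352.50 − £4,219,000 = £2,282,352.50.
DOL = contribution ÷ EBIT = £6,501,352.50 ÷ £2,282,352.50 = 2.8485.

2.85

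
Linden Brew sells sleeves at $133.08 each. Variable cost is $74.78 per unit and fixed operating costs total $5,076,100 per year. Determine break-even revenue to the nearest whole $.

Contribution margin per unit = $133.08 − $74.78 = $58.30, a CM ratio of $58.30 ÷ $133.08 = 0.4381.
Break-even sales = FC ÷ CM ratio = $5,076,100 × $133.08 / $58.30 = $11,587,091.

$11,587,091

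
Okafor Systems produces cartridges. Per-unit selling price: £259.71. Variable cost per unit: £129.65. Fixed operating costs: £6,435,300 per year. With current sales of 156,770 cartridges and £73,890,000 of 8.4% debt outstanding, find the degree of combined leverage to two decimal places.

2.63

Contribution at this volume is 156,770 × £130.06 = £20,389,506.20.
Operating income = contribution − fixed costs = £20,389,506.20 − £6,435,300 = £13,954,206.20. Interest = £6,206,760.00, so EBIT − I = £7,747,446.20.
DCL = contribution ÷ (EBIT − I) = £20,389,506.20 ÷ £7,747,446.20 = 2.6318.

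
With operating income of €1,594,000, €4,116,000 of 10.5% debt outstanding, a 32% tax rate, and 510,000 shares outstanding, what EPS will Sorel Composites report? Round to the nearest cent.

Interest = €432,180.00, so EBT = €1,594,000 − €432,180.00 = €1,161,820.00.
After tax at 32%: net income = €1,161,820.00 × 0.68 = €790,037.60.
EPS = €790,037.60 ÷ 510,000 = €1.55.

€1.55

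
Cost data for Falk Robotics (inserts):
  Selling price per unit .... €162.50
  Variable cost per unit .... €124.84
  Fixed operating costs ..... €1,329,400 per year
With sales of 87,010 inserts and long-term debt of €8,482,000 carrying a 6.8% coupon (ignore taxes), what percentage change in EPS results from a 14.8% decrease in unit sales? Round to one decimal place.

Total contribution margin = 87,010 × €37.66 = €3,276,796.60.
Subtracting fixed costs: EBIT = €3,276,796.60 − €1,329,400 = €1,947,396.60.
After interest of €576,776.00, pre-tax earnings = €1,370,620.60.
Degree of combined leverage = contribution ÷ (EBIT − I) = €3,276,796.60 ÷ €1,370,620.60 = 2.3907.
EPS therefore changes by 2.3907 × (-14.8%) = -35.4%.

-35.4%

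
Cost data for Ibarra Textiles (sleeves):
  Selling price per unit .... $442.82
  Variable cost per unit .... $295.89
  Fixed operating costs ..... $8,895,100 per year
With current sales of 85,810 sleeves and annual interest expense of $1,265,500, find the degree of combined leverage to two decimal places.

Contribution at this volume is 85,810 × $146.93 = $12,608,063.30.
Operating income = contribution − fixed costs = $12,608,063.30 − $8,895,100 = $3,712,963.30. Interest = $1,265,500.00, so EBIT − I = $2,447,463.30.
Degree of total leverage = total CM / (EBIT − interest) = $12,608,063.30 / $2,447,463.30 = 5.1515.

5.15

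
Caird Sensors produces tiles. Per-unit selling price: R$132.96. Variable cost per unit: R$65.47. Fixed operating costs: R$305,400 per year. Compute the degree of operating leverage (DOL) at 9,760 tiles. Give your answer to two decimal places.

Contribution at this volume is 9,760 × R$67.49 = R$658,702.40.
Operating income = contribution − fixed costs = R$658,702.40 − R$305,400 = R$353,302.40.
Degree of operating leverage = R$658,702.40 / R$353,302.40 = 1.8644.

1.86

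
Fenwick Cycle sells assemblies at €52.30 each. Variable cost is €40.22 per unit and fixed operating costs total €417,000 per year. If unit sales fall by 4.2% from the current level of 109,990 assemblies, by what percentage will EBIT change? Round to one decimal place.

Total contribution margin = 109,990 × €12.08 = €1,328,679.20.
Subtracting fixed costs: EBIT = €1,328,679.20 − €417,000 = €911,679.20.
Degree of operating leverage = €1,328,679.20 / €911,679.20 = 1.4574.
%ΔEBIT = DOL × %ΔSales = 1.4574 × -4.2% = -6.1%.

-6.1%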